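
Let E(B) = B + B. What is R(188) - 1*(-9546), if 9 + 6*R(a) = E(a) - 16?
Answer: 19209/2 ≈ 9604.5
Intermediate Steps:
E(B) = 2*B
R(a) = -25/6 + a/3 (R(a) = -3/2 + (2*a - 16)/6 = -3/2 + (-16 + 2*a)/6 = -3/2 + (-8/3 + a/3) = -25/6 + a/3)
R(188) - 1*(-9546) = (-25/6 + (1/3)*188) - 1*(-9546) = (-25/6 + 188/3) + 9546 = 117/2 + 9546 = 19209/2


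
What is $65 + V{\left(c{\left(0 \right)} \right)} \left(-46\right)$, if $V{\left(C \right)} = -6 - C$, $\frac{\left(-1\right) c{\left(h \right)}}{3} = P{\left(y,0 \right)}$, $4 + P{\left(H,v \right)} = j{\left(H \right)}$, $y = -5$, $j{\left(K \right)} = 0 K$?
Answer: $893$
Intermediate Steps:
$j{\left(K \right)} = 0$
$P{\left(H,v \right)} = -4$ ($P{\left(H,v \right)} = -4 + 0 = -4$)
$c{\left(h \right)} = 12$ ($c{\left(h \right)} = \left(-3\right) \left(-4\right) = 12$)
$65 + V{\left(c{\left(0 \right)} \right)} \left(-46\right) = 65 + \left(-6 - 12\right) \left(-46\right) = 65 - -828 = 65 + 828 = 893$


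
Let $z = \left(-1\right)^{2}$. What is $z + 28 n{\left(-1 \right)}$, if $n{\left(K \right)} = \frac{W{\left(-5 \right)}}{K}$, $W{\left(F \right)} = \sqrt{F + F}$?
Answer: $1 - 28 i \sqrt{10} \approx 1.0 - 88.544 i$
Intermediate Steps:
$z = 1$
$W{\left(F \right)} = \sqrt{2} \sqrt{F}$ ($W{\left(F \right)} = \sqrt{2 F} = \sqrt{2} \sqrt{F}$)
$n{\left(K \right)} = \frac{i \sqrt{10}}{K}$ ($n{\left(K \right)} = \frac{\sqrt{2} \sqrt{-5}}{K} = \frac{\sqrt{2} i \sqrt{5}}{K} = \frac{i \sqrt{10}}{K}$)
$z + 28 n{\left(-1 \right)} = 1 + 28 \frac{i \sqrt{10}}{-1} = 1 + 28 i \sqrt{10} \left(-1\right) = 1 + 28 \left(- i \sqrt{10}\right) = 1 - 28 i \sqrt{10}$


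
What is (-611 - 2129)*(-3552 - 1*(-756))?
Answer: 7661040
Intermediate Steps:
(-611 - 2129)*(-3552 - 1*(-756)) = -2740*(-3552 + 756) = -2740*(-2796) = 7661040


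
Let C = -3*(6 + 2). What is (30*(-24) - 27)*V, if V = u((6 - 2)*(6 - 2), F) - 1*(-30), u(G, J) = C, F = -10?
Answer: -4482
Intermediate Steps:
C = -24 (C = -3*8 = -24)
u(G, J) = -24
V = 6 (V = -24 - 1*(-30) = -24 + 30 = 6)
(30*(-24) - 27)*V = (30*(-24) - 27)*6 = (-720 - 27)*6 = -747*6 = -4482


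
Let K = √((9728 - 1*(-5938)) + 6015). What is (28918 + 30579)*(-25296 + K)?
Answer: -1505036112 + 178491*√2409 ≈ -1.4963e+9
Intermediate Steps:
K = 3*√2409 (K = √((9728 + 5938) + 6015) = √(15666 + 6015) = √21681 = 3*√2409 ≈ 147.24)
(28918 + 30579)*(-25296 + K) = (28918 + 30579)*(-25296 + 3*√2409) = 59497*(-25296 + 3*√2409) = -1505036112 + 178491*√2409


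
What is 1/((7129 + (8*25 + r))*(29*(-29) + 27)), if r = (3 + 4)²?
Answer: -1/6005692 ≈ -1.6651e-7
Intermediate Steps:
r = 49 (r = 7² = 49)
1/((7129 + (8*25 + r))*(29*(-29) + 27)) = 1/((7129 + (8*25 + 49))*(29*(-29) + 27)) = 1/((7129 + (200 + 49))*(-841 + 27)) = 1/((7129 + 249)*(-814)) = -1/814/7378 = (1/7378)*(-1/814) = -1/6005692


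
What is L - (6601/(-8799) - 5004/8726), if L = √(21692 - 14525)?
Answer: 7259323/5484291 + √7167 ≈ 85.982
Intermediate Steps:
L = √7167 ≈ 84.658
L - (6601/(-8799) - 5004/8726) = √7167 - (6601/(-8799) - 5004/8726) = √7167 - (6601*(-1/8799) - 5004*1/8726) = √7167 - (-943/1257 - 2502/4363) = √7167 - 1*(-7259323/5484291) = √7167 + 7259323/5484291 = 7259323/5484291 + √7167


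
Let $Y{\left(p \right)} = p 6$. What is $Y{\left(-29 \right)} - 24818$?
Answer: $-24992$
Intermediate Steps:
$Y{\left(p \right)} = 6 p$
$Y{\left(-29 \right)} - 24818 = 6 \left(-29\right) - 24818 = -174 - 24818 = -24992$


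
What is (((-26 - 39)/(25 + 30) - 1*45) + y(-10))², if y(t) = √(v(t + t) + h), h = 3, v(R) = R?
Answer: 256007/121 - 1016*I*√17/11 ≈ 2115.8 - 380.83*I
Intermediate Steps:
y(t) = √(3 + 2*t) (y(t) = √((t + t) + 3) = √(2*t + 3) = √(3 + 2*t))
(((-26 - 39)/(25 + 30) - 1*45) + y(-10))² = (((-26 - 39)/(25 + 30) - 1*45) + √(3 + 2*(-10)))² = ((-65/55 - 45) + √(3 - 20))² = ((-65*1/55 - 45) + √(-17))² = ((-13/11 - 45) + I*√17)² = (-508/11 + I*√17)²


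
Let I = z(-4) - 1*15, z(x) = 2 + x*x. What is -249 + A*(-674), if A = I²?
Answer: -6315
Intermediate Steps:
z(x) = 2 + x²
I = 3 (I = (2 + (-4)²) - 1*15 = (2 + 16) - 15 = 18 - 15 = 3)
A = 9 (A = 3² = 9)
-249 + A*(-674) = -249 + 9*(-674) = -249 - 6066 = -6315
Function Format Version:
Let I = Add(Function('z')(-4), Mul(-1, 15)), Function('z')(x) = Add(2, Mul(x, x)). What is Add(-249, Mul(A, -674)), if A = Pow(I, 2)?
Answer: -6315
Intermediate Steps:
Function('z')(x) = Add(2, Pow(x, 2))
I = 3 (I = Add(Add(2, Pow(-4, 2)), Mul(-1, 15)) = Add(Add(2, 16), -15) = Add(18, -15) = 3)
A = 9 (A = Pow(3, 2) = 9)
Add(-249, Mul(A, -674)) = Add(-249, Mul(9, -674)) = Add(-249, -6066) = -6315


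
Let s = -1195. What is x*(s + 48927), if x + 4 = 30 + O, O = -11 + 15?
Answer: 1431960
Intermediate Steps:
O = 4
x = 30 (x = -4 + (30 + 4) = -4 + 34 = 30)
x*(s + 48927) = 30*(-1195 + 48927) = 30*47732 = 1431960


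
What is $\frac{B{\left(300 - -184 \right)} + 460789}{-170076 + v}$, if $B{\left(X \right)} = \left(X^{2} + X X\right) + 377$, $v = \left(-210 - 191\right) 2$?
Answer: $- \frac{464839}{85439} \approx -5.4406$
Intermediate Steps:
$v = -802$ ($v = \left(-401\right) 2 = -802$)
$B{\left(X \right)} = 377 + 2 X^{2}$ ($B{\left(X \right)} = \left(X^{2} + X^{2}\right) + 377 = 2 X^{2} + 377 = 377 + 2 X^{2}$)
$\frac{B{\left(300 - -184 \right)} + 460789}{-170076 + v} = \frac{\left(377 + 2 \left(300 - -184\right)^{2}\right) + 460789}{-170076 - 802} = \frac{\left(377 + 2 \left(300 + 184\right)^{2}\right) + 460789}{-170878} = \left(\left(377 + 2 \cdot 484^{2}\right) + 460789\right) \left(- \frac{1}{170878}\right) = \left(\left(377 + 2 \cdot 234256\right) + 460789\right) \left(- \frac{1}{170878}\right) = \left(\left(377 + 468512\right) + 460789\right) \left(- \frac{1}{170878}\right) = \left(468889 + 460789\right) \left(- \frac{1}{170878}\right) = 929678 \left(- \frac{1}{170878}\right) = - \frac{464839}{85439}$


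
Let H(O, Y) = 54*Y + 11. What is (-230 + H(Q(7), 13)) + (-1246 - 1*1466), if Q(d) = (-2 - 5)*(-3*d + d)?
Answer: -2229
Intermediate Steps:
Q(d) = 14*d (Q(d) = -(-14)*d = 14*d)
H(O, Y) = 11 + 54*Y
(-230 + H(Q(7), 13)) + (-1246 - 1*1466) = (-230 + (11 + 54*13)) + (-1246 - 1*1466) = (-230 + (11 + 702)) + (-1246 - 1466) = (-230 + 713) - 2712 = 483 - 2712 = -2229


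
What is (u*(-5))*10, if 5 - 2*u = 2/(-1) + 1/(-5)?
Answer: -180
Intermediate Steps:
u = 18/5 (u = 5/2 - (2/(-1) + 1/(-5))/2 = 5/2 - (2*(-1) + 1*(-1/5))/2 = 5/2 - (-2 - 1/5)/2 = 5/2 - 1/2*(-11/5) = 5/2 + 11/10 = 18/5 ≈ 3.6000)
(u*(-5))*10 = ((18/5)*(-5))*10 = -18*10 = -180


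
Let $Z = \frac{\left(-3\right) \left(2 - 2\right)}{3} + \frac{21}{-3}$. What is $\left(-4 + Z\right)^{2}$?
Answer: $121$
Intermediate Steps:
$Z = -7$ ($Z = \left(-3\right) 0 \cdot \frac{1}{3} + 21 \left(- \frac{1}{3}\right) = 0 \cdot \frac{1}{3} - 7 = 0 - 7 = -7$)
$\left(-4 + Z\right)^{2} = \left(-4 - 7\right)^{2} = \left(-11\right)^{2} = 121$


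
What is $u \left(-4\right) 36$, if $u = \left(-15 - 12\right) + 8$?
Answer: $2736$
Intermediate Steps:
$u = -19$ ($u = -27 + 8 = -19$)
$u \left(-4\right) 36 = \left(-19\right) \left(-4\right) 36 = 76 \cdot 36 = 2736$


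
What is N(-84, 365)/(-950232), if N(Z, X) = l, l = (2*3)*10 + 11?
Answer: -71/950232 ≈ -7.4719e-5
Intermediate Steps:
l = 71 (l = 6*10 + 11 = 60 + 11 = 71)
N(Z, X) = 71
N(-84, 365)/(-950232) = 71/(-950232) = 71*(-1/950232) = -71/950232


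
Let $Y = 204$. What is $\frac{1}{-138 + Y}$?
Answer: $\frac{1}{66} \approx 0.015152$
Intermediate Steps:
$\frac{1}{-138 + Y} = \frac{1}{-138 + 204} = \frac{1}{66}$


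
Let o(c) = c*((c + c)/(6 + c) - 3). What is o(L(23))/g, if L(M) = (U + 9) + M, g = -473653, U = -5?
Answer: 405/5210183 ≈ 7.7732e-5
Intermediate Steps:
L(M) = 4 + M (L(M) = (-5 + 9) + M = 4 + M)
o(c) = c*(-3 + 2*c/(6 + c)) (o(c) = c*((2*c)/(6 + c) - 3) = c*(2*c/(6 + c) - 3) = c*(-3 + 2*c/(6 + c)))
o(L(23))/g = -(4 + 23)*(18 + (4 + 23))/(6 + (4 + 23))/(-473653) = -1*27*(18 + 27)/(6 + 27)*(-1/473653) = -1*27*45/33*(-1/473653) = -1*27*1/33*45*(-1/473653) = -405/11*(-1/473653) = 405/5210183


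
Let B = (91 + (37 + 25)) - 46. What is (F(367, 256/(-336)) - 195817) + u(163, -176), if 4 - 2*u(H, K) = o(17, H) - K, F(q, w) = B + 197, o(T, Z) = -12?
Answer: -195593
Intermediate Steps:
B = 107 (B = (91 + 62) - 46 = 153 - 46 = 107)
F(q, w) = 304 (F(q, w) = 107 + 197 = 304)
u(H, K) = 8 + K/2 (u(H, K) = 2 - (-12 - K)/2 = 2 + (6 + K/2) = 8 + K/2)
(F(367, 256/(-336)) - 195817) + u(163, -176) = (304 - 195817) + (8 + (½)*(-176)) = -195513 + (8 - 88) = -195513 - 80 = -195593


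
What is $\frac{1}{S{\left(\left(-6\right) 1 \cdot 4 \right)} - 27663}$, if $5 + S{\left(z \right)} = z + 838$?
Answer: $- \frac{1}{26854} \approx -3.7238 \cdot 10^{-5}$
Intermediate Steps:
$S{\left(z \right)} = 833 + z$ ($S{\left(z \right)} = -5 + \left(z + 838\right) = -5 + \left(838 + z\right) = 833 + z$)
$\frac{1}{S{\left(\left(-6\right) 1 \cdot 4 \right)} - 27663} = \frac{1}{\left(833 + \left(-6\right) 1 \cdot 4\right) - 27663} = \frac{1}{\left(833 - 24\right) - 27663} = \frac{1}{809 - 27663} = \frac{1}{-26854} = - \frac{1}{26854}$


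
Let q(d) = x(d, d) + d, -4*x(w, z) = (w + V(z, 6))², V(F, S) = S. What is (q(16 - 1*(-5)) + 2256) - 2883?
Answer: -3153/4 ≈ -788.25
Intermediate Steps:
x(w, z) = -(6 + w)²/4 (x(w, z) = -(w + 6)²/4 = -(6 + w)²/4)
q(d) = d - (6 + d)²/4 (q(d) = -(6 + d)²/4 + d = d - (6 + d)²/4)
(q(16 - 1*(-5)) + 2256) - 2883 = (((16 - 1*(-5)) - (6 + (16 - 1*(-5)))²/4) + 2256) - 2883 = (((16 + 5) - (6 + (16 + 5))²/4) + 2256) - 2883 = ((21 - (6 + 21)²/4) + 2256) - 2883 = ((21 - ¼*27²) + 2256) - 2883 = ((21 - ¼*729) + 2256) - 2883 = ((21 - 729/4) + 2256) - 2883 = (-645/4 + 2256) - 2883 = 8379/4 - 2883 = -3153/4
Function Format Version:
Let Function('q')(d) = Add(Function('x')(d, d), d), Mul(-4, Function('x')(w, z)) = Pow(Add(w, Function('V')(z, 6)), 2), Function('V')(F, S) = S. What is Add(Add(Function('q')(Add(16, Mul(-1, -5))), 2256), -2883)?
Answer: Rational(-3153, 4) ≈ -788.25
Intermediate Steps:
Function('x')(w, z) = Mul(Rational(-1, 4), Pow(Add(6, w), 2)) (Function('x')(w, z) = Mul(Rational(-1, 4), Pow(Add(w, 6), 2)) = Mul(Rational(-1, 4), Pow(Add(6, w), 2)))
Function('q')(d) = Add(d, Mul(Rational(-1, 4), Pow(Add(6, d), 2))) (Function('q')(d) = Add(Mul(Rational(-1, 4), Pow(Add(6, d), 2)), d) = Add(d, Mul(Rational(-1, 4), Pow(Add(6, d), 2))))
Add(Add(Function('q')(Add(16, Mul(-1, -5))), 2256), -2883) = Add(Add(Add(Add(16, Mul(-1, -5)), Mul(Rational(-1, 4), Pow(Add(6, Add(16, Mul(-1, -5))), 2))), 2256), -2883) = Add(Add(Add(Add(16, 5), Mul(Rational(-1, 4), Pow(Add(6, Add(16, 5)), 2))), 2256), -2883) = Add(Add(Add(21, Mul(Rational(-1, 4), Pow(Add(6, 21), 2))), 2256), -2883) = Add(Add(Add(21, Mul(Rational(-1, 4), Pow(27, 2))), 2256), -2883) = Add(Add(Add(21, Mul(Rational(-1, 4), 729)), 2256), -2883) = Add(Add(Add(21, Rational(-729, 4)), 2256), -2883) = Add(Add(Rational(-645, 4), 2256), -2883) = Add(Rational(8379, 4), -2883) = Rational(-3153, 4)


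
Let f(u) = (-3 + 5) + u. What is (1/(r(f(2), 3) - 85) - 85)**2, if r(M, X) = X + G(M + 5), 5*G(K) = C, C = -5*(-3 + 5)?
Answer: 50993881/7056 ≈ 7227.0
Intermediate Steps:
C = -10 (C = -5*2 = -10)
G(K) = -2 (G(K) = (1/5)*(-10) = -2)
f(u) = 2 + u
r(M, X) = -2 + X (r(M, X) = X - 2 = -2 + X)
(1/(r(f(2), 3) - 85) - 85)**2 = (1/((-2 + 3) - 85) - 85)**2 = (1/(1 - 85) - 85)**2 = (1/(-84) - 85)**2 = (-1/84 - 85)**2 = (-7141/84)**2 = 50993881/7056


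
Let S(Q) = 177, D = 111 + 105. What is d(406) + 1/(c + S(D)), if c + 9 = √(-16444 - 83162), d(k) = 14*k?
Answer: 121097648/21305 - I*√99606/127830 ≈ 5684.0 - 0.0024689*I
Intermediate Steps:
D = 216
c = -9 + I*√99606 (c = -9 + √(-16444 - 83162) = -9 + √(-99606) = -9 + I*√99606 ≈ -9.0 + 315.6*I)
d(406) + 1/(c + S(D)) = 14*406 + 1/((-9 + I*√99606) + 177) = 5684 + 1/(168 + I*√99606)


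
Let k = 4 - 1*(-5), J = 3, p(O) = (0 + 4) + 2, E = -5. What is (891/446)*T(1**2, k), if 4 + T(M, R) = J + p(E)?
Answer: 4455/446 ≈ 9.9888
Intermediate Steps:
p(O) = 6 (p(O) = 4 + 2 = 6)
k = 9 (k = 4 + 5 = 9)
T(M, R) = 5 (T(M, R) = -4 + (3 + 6) = -4 + 9 = 5)
(891/446)*T(1**2, k) = (891/446)*5 = 4455/446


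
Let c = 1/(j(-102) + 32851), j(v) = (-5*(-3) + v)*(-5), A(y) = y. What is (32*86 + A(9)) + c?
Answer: 91902647/33286 ≈ 2761.0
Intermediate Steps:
j(v) = -75 - 5*v (j(v) = (15 + v)*(-5) = -75 - 5*v)
c = 1/33286 (c = 1/((-75 - 5*(-102)) + 32851) = 1/((-75 + 510) + 32851) = 1/(435 + 32851) = 1/33286 ≈ 3.0043e-5)
(32*86 + A(9)) + c = (32*86 + 9) + 1/33286 = (2752 + 9) + 1/33286 = 2761 + 1/33286 = 91902647/33286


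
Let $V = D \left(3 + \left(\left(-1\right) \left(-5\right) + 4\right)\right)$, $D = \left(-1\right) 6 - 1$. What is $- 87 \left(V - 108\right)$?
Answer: $16704$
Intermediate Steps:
$D = -7$ ($D = -6 - 1 = -7$)
$V = -84$ ($V = - 7 \left(3 + \left(\left(-1\right) \left(-5\right) + 4\right)\right) = - 7 \left(3 + \left(5 + 4\right)\right) = - 7 \left(3 + 9\right) = \left(-7\right) 12 = -84$)
$- 87 \left(V - 108\right) = - 87 \left(-84 - 108\right) = \left(-87\right) \left(-192\right) = 16704$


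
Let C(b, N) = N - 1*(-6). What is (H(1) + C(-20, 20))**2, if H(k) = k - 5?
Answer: 484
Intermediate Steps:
C(b, N) = 6 + N (C(b, N) = N + 6 = 6 + N)
H(k) = -5 + k
(H(1) + C(-20, 20))**2 = ((-5 + 1) + (6 + 20))**2 = (-4 + 26)**2 = 22**2 = 484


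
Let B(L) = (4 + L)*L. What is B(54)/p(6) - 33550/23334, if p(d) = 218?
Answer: 16442047/1271703 ≈ 12.929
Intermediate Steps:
B(L) = L*(4 + L)
B(54)/p(6) - 33550/23334 = (54*(4 + 54))/218 - 33550/23334 = (54*58)*(1/218) - 33550*1/23334 = 3132*(1/218) - 16775/11667 = 1566/109 - 16775/11667 = 16442047/1271703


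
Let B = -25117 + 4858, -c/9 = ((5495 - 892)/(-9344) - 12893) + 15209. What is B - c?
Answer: 5424813/9344 ≈ 580.57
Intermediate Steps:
c = -194724909/9344 (c = -9*(((5495 - 892)/(-9344) - 12893) + 15209) = -9*((4603*(-1/9344) - 12893) + 15209) = -9*((-4603/9344 - 12893) + 15209) = -9*(-120476795/9344 + 15209) = -9*21636101/9344 = -194724909/9344 ≈ -20840.)
B = -20259
B - c = -20259 - 1*(-194724909/9344) = -20259 + 194724909/9344 = 5424813/9344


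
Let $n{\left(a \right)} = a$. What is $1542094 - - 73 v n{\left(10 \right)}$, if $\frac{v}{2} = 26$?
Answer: $1580054$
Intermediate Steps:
$v = 52$ ($v = 2 \cdot 26 = 52$)
$1542094 - - 73 v n{\left(10 \right)} = 1542094 - \left(-73\right) 52 \cdot 10 = 1542094 - \left(-3796\right) 10 = 1542094 - -37960 = 1542094 + 37960 = 1580054$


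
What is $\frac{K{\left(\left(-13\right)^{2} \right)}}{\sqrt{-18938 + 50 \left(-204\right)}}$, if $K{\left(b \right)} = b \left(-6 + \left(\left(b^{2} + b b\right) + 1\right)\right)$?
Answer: $- \frac{9652773 i \sqrt{29138}}{29138} \approx - 56549.0 i$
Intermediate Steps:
$K{\left(b \right)} = b \left(-5 + 2 b^{2}\right)$ ($K{\left(b \right)} = b \left(-6 + \left(\left(b^{2} + b^{2}\right) + 1\right)\right) = b \left(-6 + \left(2 b^{2} + 1\right)\right) = b \left(-6 + \left(1 + 2 b^{2}\right)\right) = b \left(-5 + 2 b^{2}\right)$)
$\frac{K{\left(\left(-13\right)^{2} \right)}}{\sqrt{-18938 + 50 \left(-204\right)}} = \frac{\left(-13\right)^{2} \left(-5 + 2 \left(\left(-13\right)^{2}\right)^{2}\right)}{\sqrt{-18938 + 50 \left(-204\right)}} = \frac{169 \left(-5 + 2 \cdot 169^{2}\right)}{\sqrt{-18938 - 10200}} = \frac{169 \left(-5 + 2 \cdot 28561\right)}{\sqrt{-29138}} = \frac{169 \left(-5 + 57122\right)}{i \sqrt{29138}} = 169 \cdot 57117 \left(- \frac{i \sqrt{29138}}{29138}\right) = 9652773 \left(- \frac{i \sqrt{29138}}{29138}\right) = - \frac{9652773 i \sqrt{29138}}{29138}$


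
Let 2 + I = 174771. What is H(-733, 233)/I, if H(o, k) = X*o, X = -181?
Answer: 132673/174769 ≈ 0.75913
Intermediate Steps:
H(o, k) = -181*o
I = 174769 (I = -2 + 174771 = 174769)
H(-733, 233)/I = -181*(-733)/174769 = 132673*(1/174769) = 132673/174769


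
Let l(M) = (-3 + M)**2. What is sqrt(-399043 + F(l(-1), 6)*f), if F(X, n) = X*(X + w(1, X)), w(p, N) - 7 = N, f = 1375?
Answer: sqrt(458957) ≈ 677.46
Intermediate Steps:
w(p, N) = 7 + N
F(X, n) = X*(7 + 2*X) (F(X, n) = X*(X + (7 + X)) = X*(7 + 2*X))
sqrt(-399043 + F(l(-1), 6)*f) = sqrt(-399043 + ((-3 - 1)**2*(7 + 2*(-3 - 1)**2))*1375) = sqrt(-399043 + ((-4)**2*(7 + 2*(-4)**2))*1375) = sqrt(-399043 + (16*(7 + 2*16))*1375) = sqrt(-399043 + (16*(7 + 32))*1375) = sqrt(-399043 + (16*39)*1375) = sqrt(-399043 + 624*1375) = sqrt(-399043 + 858000) = sqrt(458957)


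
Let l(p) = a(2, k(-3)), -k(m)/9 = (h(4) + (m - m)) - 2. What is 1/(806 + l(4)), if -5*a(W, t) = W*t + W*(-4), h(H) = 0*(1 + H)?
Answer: 5/4002 ≈ 0.0012494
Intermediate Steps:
h(H) = 0
k(m) = 18 (k(m) = -9*((0 + (m - m)) - 2) = -9*((0 + 0) - 2) = -9*(0 - 2) = -9*(-2) = 18)
a(W, t) = 4*W/5 - W*t/5 (a(W, t) = -(W*t + W*(-4))/5 = -(W*t - 4*W)/5 = -(-4*W + W*t)/5 = 4*W/5 - W*t/5)
l(p) = -28/5 (l(p) = (⅕)*2*(4 - 1*18) = (⅕)*2*(4 - 18) = (⅕)*2*(-14) = -28/5)
1/(806 + l(4)) = 1/(806 - 28/5) = 1/(4002/5) = 5/4002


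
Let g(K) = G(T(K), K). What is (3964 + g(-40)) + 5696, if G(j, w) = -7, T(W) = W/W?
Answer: 9653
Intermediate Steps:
T(W) = 1
g(K) = -7
(3964 + g(-40)) + 5696 = (3964 - 7) + 5696 = 3957 + 5696 = 9653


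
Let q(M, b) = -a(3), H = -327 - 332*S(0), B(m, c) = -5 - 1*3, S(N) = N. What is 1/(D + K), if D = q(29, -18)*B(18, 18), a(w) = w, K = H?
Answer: -1/303 ≈ -0.0033003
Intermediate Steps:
B(m, c) = -8 (B(m, c) = -5 - 3 = -8)
H = -327 (H = -327 - 332*0 = -327 + 0 = -327)
K = -327
q(M, b) = -3 (q(M, b) = -1*3 = -3)
D = 24 (D = -3*(-8) = 24)
1/(D + K) = 1/(24 - 327) = 1/(-303) = -1/303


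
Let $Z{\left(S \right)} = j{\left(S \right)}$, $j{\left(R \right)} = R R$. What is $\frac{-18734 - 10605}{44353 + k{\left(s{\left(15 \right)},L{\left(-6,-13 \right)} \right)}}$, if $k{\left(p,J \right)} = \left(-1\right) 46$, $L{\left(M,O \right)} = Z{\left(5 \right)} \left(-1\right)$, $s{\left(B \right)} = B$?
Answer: $- \frac{29339}{44307} \approx -0.66218$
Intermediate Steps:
$j{\left(R \right)} = R^{2}$
$Z{\left(S \right)} = S^{2}$
$L{\left(M,O \right)} = -25$ ($L{\left(M,O \right)} = 5^{2} \left(-1\right) = 25 \left(-1\right) = -25$)
$k{\left(p,J \right)} = -46$
$\frac{-18734 - 10605}{44353 + k{\left(s{\left(15 \right)},L{\left(-6,-13 \right)} \right)}} = \frac{-18734 - 10605}{44353 - 46} = - \frac{29339}{44307}$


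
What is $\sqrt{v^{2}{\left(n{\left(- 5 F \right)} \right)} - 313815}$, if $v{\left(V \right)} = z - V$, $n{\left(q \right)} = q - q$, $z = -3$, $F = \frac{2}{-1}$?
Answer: $i \sqrt{313806} \approx 560.18 i$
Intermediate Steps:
$F = -2$ ($F = 2 \left(-1\right) = -2$)
$n{\left(q \right)} = 0$
$v{\left(V \right)} = -3 - V$
$\sqrt{v^{2}{\left(n{\left(- 5 F \right)} \right)} - 313815} = \sqrt{\left(-3 - 0\right)^{2} - 313815} = \sqrt{\left(-3 + 0\right)^{2} - 313815} = \sqrt{\left(-3\right)^{2} - 313815} = \sqrt{9 - 313815} = \sqrt{-313806} = i \sqrt{313806}$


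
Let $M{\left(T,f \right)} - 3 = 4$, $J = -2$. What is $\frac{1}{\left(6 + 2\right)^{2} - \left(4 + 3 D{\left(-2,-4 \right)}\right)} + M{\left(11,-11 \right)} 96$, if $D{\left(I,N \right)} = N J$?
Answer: $\frac{24193}{36} \approx 672.03$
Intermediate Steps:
$M{\left(T,f \right)} = 7$ ($M{\left(T,f \right)} = 3 + 4 = 7$)
$D{\left(I,N \right)} = - 2 N$ ($D{\left(I,N \right)} = N \left(-2\right) = - 2 N$)
$\frac{1}{\left(6 + 2\right)^{2} - \left(4 + 3 D{\left(-2,-4 \right)}\right)} + M{\left(11,-11 \right)} 96 = \frac{1}{\left(6 + 2\right)^{2} - \left(4 + 3 \left(\left(-2\right) \left(-4\right)\right)\right)} + 7 \cdot 96 = \frac{1}{8^{2} - 28} + 672 = \frac{1}{64 - 28} + 672 = \frac{1}{36} + 672 = \frac{24193}{36}$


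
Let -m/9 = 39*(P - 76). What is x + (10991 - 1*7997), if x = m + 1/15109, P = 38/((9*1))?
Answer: 425892493/15109 ≈ 28188.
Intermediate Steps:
P = 38/9 ≈ 4.2222
m = 25194 (m = -351*(38/9 - 76) = -351*(-646)/9 = -9*(-8398/3) = 25194)
x = 380656147/15109 (x = 25194 + 1/15109 = 380656147/15109 ≈ 25194.)
x + (10991 - 1*7997) = 380656147/15109 + (10991 - 1*7997) = 380656147/15109 + (10991 - 7997) = 380656147/15109 + 2994 = 425892493/15109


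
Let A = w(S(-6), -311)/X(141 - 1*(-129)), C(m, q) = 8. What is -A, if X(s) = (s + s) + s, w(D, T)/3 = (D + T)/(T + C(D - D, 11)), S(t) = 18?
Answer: -293/81810 ≈ -0.0035815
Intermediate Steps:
w(D, T) = 3*(D + T)/(8 + T) (w(D, T) = 3*((D + T)/(T + 8)) = 3*((D + T)/(8 + T)) = 3*(D + T)/(8 + T))
X(s) = 3*s (X(s) = 2*s + s = 3*s)
A = 293/81810 (A = (3*(18 - 311)/(8 - 311))/((3*(141 - 1*(-129)))) = (3*(-293)/(-303))/((3*(141 + 129))) = (3*(-1/303)*(-293))/((3*270)) = (293/101)/810 = (293/101)*(1/810) = 293/81810 ≈ 0.0035815)
-A = -1*293/81810 = -293/81810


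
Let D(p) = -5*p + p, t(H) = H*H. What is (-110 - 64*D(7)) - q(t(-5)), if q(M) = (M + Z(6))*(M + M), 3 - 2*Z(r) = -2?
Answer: 307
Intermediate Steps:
t(H) = H**2
D(p) = -4*p
Z(r) = 5/2 (Z(r) = 3/2 - 1/2*(-2) = 3/2 + 1 = 5/2)
q(M) = 2*M*(5/2 + M) (q(M) = (M + 5/2)*(M + M) = (5/2 + M)*(2*M) = 2*M*(5/2 + M))
(-110 - 64*D(7)) - q(t(-5)) = (-110 - (-256)*7) - (-5)**2*(5 + 2*(-5)**2) = (-110 - 64*(-28)) - 25*(5 + 2*25) = (-110 + 1792) - 25*(5 + 50) = 1682 - 25*55 = 1682 - 1*1375 = 1682 - 1375 = 307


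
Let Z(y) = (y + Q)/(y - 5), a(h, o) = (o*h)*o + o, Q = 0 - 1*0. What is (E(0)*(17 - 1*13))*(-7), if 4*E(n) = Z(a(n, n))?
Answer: 0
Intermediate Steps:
Q = 0 (Q = 0 + 0 = 0)
a(h, o) = o + h*o² (a(h, o) = (h*o)*o + o = h*o² + o = o + h*o²)
Z(y) = y/(-5 + y) (Z(y) = (y + 0)/(y - 5) = y/(-5 + y))
E(n) = n*(1 + n²)/(4*(-5 + n*(1 + n²))) (E(n) = ((n*(1 + n*n))/(-5 + n*(1 + n*n)))/4 = ((n*(1 + n²))/(-5 + n*(1 + n²)))/4 = (n*(1 + n²)/(-5 + n*(1 + n²)))/4 = n*(1 + n²)/(4*(-5 + n*(1 + n²))))
(E(0)*(17 - 1*13))*(-7) = (((0 + 0³)/(-20 + 4*0 + 4*0³))*(17 - 1*13))*(-7) = (((0 + 0)/(-20 + 0 + 4*0))*(17 - 13))*(-7) = ((0/(-20 + 0 + 0))*4)*(-7) = ((0/(-20))*4)*(-7) = (-1/20*0*4)*(-7) = (0*4)*(-7) = 0*(-7) = 0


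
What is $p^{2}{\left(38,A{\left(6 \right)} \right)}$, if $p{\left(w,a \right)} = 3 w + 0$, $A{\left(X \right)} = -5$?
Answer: $12996$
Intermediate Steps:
$p{\left(w,a \right)} = 3 w$
$p^{2}{\left(38,A{\left(6 \right)} \right)} = \left(3 \cdot 38\right)^{2} = 114^{2} = 12996$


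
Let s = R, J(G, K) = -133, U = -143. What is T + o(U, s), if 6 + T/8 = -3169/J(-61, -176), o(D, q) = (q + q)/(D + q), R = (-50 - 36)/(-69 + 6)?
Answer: 169228588/1186759 ≈ 142.60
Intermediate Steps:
R = 86/63 (R = -86/(-63) = -86*(-1/63) = 86/63 ≈ 1.3651)
s = 86/63 ≈ 1.3651
o(D, q) = 2*q/(D + q) (o(D, q) = (2*q)/(D + q) = 2*q/(D + q))
T = 18968/133 (T = -48 + 8*(-3169/(-133)) = -48 + 8*(-3169*(-1/133)) = -48 + 8*(3169/133) = -48 + 25352/133 = 18968/133 ≈ 142.62)
T + o(U, s) = 18968/133 + 2*(86/63)/(-143 + 86/63) = 18968/133 + 2*(86/63)/(-8923/63) = 18968/133 + 2*(86/63)*(-63/8923) = 18968/133 - 172/8923 = 169228588/1186759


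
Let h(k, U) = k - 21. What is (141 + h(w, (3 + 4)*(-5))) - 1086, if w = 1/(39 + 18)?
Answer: -55061/57 ≈ -965.98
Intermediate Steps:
w = 1/57 ≈ 0.017544
h(k, U) = -21 + k
(141 + h(w, (3 + 4)*(-5))) - 1086 = (141 + (-21 + 1/57)) - 1086 = (141 - 1196/57) - 1086 = 6841/57 - 1086 = -55061/57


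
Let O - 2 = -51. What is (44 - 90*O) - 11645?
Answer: -7191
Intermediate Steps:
O = -49 (O = 2 - 51 = -49)
(44 - 90*O) - 11645 = (44 - 90*(-49)) - 11645 = (44 + 4410) - 11645 = 4454 - 11645 = -7191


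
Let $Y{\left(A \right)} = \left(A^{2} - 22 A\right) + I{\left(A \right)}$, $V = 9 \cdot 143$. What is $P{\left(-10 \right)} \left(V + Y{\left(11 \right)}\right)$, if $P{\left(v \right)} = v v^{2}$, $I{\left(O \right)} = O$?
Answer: $-1177000$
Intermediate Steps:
$P{\left(v \right)} = v^{3}$
$V = 1287$
$Y{\left(A \right)} = A^{2} - 21 A$ ($Y{\left(A \right)} = \left(A^{2} - 22 A\right) + A = A^{2} - 21 A$)
$P{\left(-10 \right)} \left(V + Y{\left(11 \right)}\right) = \left(-10\right)^{3} \left(1287 + 11 \left(-21 + 11\right)\right) = - 1000 \left(1287 + 11 \left(-10\right)\right) = - 1000 \left(1287 - 110\right) = \left(-1000\right) 1177 = -1177000$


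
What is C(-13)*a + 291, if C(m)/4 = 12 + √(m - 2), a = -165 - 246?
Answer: -19437 - 1644*I*√15 ≈ -19437.0 - 6367.2*I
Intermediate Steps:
a = -411
C(m) = 48 + 4*√(-2 + m) (C(m) = 4*(12 + √(m - 2)) = 4*(12 + √(-2 + m)) = 48 + 4*√(-2 + m))
C(-13)*a + 291 = (48 + 4*√(-2 - 13))*(-411) + 291 = (48 + 4*√(-15))*(-411) + 291 = (48 + 4*(I*√15))*(-411) + 291 = (48 + 4*I*√15)*(-411) + 291 = (-19728 - 1644*I*√15) + 291 = -19437 - 1644*I*√15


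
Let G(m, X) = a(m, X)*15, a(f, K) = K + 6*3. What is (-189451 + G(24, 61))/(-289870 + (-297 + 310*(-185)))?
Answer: 188266/347517 ≈ 0.54175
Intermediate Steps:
a(f, K) = 18 + K (a(f, K) = K + 18 = 18 + K)
G(m, X) = 270 + 15*X (G(m, X) = (18 + X)*15 = 270 + 15*X)
(-189451 + G(24, 61))/(-289870 + (-297 + 310*(-185))) = (-189451 + (270 + 15*61))/(-289870 + (-297 + 310*(-185))) = (-189451 + (270 + 915))/(-289870 + (-297 - 57350)) = (-189451 + 1185)/(-289870 - 57647) = -188266/(-347517) = -188266*(-1/347517) = 188266/347517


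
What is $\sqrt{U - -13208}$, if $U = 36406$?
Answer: $\sqrt{49614} \approx 222.74$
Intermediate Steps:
$\sqrt{U - -13208} = \sqrt{36406 - -13208} = \sqrt{36406 + 13208} = \sqrt{49614}$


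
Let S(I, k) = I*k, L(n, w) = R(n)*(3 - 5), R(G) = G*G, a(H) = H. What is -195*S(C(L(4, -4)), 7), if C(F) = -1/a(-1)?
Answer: -1365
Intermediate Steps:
R(G) = G**2
L(n, w) = -2*n**2 (L(n, w) = n**2*(3 - 5) = n**2*(-2) = -2*n**2)
C(F) = 1 (C(F) = -1/(-1) = -1*(-1) = 1)
-195*S(C(L(4, -4)), 7) = -195*7 = -1365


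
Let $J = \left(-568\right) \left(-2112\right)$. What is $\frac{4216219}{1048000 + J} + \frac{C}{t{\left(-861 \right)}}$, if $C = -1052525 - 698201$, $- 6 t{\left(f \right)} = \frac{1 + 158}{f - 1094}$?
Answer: $- \frac{2197956067739279}{17017664} \approx -1.2916 \cdot 10^{8}$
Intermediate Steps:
$t{\left(f \right)} = - \frac{53}{2 \left(-1094 + f\right)}$ ($t{\left(f \right)} = - \frac{\left(1 + 158\right) \frac{1}{f - 1094}}{6} = - \frac{159 \frac{1}{-1094 + f}}{6} = - \frac{53}{2 \left(-1094 + f\right)}$)
$C = -1750726$ ($C = -1052525 - 698201 = -1750726$)
$J = 1199616$
$\frac{4216219}{1048000 + J} + \frac{C}{t{\left(-861 \right)}} = \frac{4216219}{1048000 + 1199616} - \frac{1750726}{\left(-53\right) \frac{1}{-2188 + 2 \left(-861\right)}} = \frac{4216219}{2247616} - \frac{1750726}{\left(-53\right) \frac{1}{-2188 - 1722}} = 4216219 \cdot \frac{1}{2247616} - \frac{1750726}{\left(-53\right) \frac{1}{-3910}} = \frac{602317}{321088} - \frac{1750726}{\left(-53\right) \left(- \frac{1}{3910}\right)} = \frac{602317}{321088} - \frac{1750726}{\frac{53}{3910}} = \frac{602317}{321088} - \frac{6845338660}{53} = - \frac{2197956067739279}{17017664}$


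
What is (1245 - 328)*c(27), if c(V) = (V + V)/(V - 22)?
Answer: 49518/5 ≈ 9903.6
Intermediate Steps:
c(V) = 2*V/(-22 + V) (c(V) = (2*V)/(-22 + V) = 2*V/(-22 + V))
(1245 - 328)*c(27) = (1245 - 328)*(2*27/(-22 + 27)) = 917*(2*27/5) = 917*(2*27*(1/5)) = 917*(54/5) = 49518/5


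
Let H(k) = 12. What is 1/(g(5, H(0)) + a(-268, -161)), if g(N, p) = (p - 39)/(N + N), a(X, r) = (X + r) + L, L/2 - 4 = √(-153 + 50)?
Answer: -42370/17993369 - 200*I*√103/17993369 ≈ -0.0023548 - 0.00011281*I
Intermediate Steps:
L = 8 + 2*I*√103 (L = 8 + 2*√(-153 + 50) = 8 + 2*√(-103) = 8 + 2*(I*√103) = 8 + 2*I*√103 ≈ 8.0 + 20.298*I)
a(X, r) = 8 + X + r + 2*I*√103 (a(X, r) = (X + r) + (8 + 2*I*√103) = 8 + X + r + 2*I*√103)
g(N, p) = (-39 + p)/(2*N) (g(N, p) = (-39 + p)/((2*N)) = (-39 + p)*(1/(2*N)) = (-39 + p)/(2*N))
1/(g(5, H(0)) + a(-268, -161)) = 1/((½)*(-39 + 12)/5 + (8 - 268 - 161 + 2*I*√103)) = 1/((½)*(⅕)*(-27) + (-421 + 2*I*√103)) = 1/(-27/10 + (-421 + 2*I*√103)) = 1/(-4237/10 + 2*I*√103)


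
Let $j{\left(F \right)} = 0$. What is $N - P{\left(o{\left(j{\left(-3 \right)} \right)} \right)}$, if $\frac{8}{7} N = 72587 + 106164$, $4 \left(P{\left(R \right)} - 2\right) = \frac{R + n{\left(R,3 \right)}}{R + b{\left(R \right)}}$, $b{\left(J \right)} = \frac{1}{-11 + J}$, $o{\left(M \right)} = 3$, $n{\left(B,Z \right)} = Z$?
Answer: $\frac{28778447}{184} \approx 1.564 \cdot 10^{5}$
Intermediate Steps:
$P{\left(R \right)} = 2 + \frac{3 + R}{4 \left(R + \frac{1}{-11 + R}\right)}$ ($P{\left(R \right)} = 2 + \frac{\left(R + 3\right) \frac{1}{R + \frac{1}{-11 + R}}}{4} = 2 + \frac{\left(3 + R\right) \frac{1}{R + \frac{1}{-11 + R}}}{4} = 2 + \frac{\frac{1}{R + \frac{1}{-11 + R}} \left(3 + R\right)}{4} = 2 + \frac{3 + R}{4 \left(R + \frac{1}{-11 + R}\right)}$)
$N = \frac{1251257}{8}$ ($N = \frac{7 \left(72587 + 106164\right)}{8} = \frac{7}{8} \cdot 178751 = \frac{1251257}{8} \approx 1.5641 \cdot 10^{5}$)
$N - P{\left(o{\left(j{\left(-3 \right)} \right)} \right)} = \frac{1251257}{8} - \frac{8 + 3 \left(1 + 3 \cdot 3\right) \left(-11 + 3\right)}{4 \left(1 + 3 \left(-11 + 3\right)\right)} = \frac{1251257}{8} - \frac{8 + 3 \left(1 + 9\right) \left(-8\right)}{4 \left(1 + 3 \left(-8\right)\right)} = \frac{1251257}{8} - \frac{8 + 3 \cdot 10 \left(-8\right)}{4 \left(1 - 24\right)} = \frac{1251257}{8} - \frac{8 - 240}{4 \left(-23\right)} = \frac{1251257}{8} - \frac{1}{4} \left(- \frac{1}{23}\right) \left(-232\right) = \frac{1251257}{8} - \frac{58}{23} = \frac{28778447}{184}$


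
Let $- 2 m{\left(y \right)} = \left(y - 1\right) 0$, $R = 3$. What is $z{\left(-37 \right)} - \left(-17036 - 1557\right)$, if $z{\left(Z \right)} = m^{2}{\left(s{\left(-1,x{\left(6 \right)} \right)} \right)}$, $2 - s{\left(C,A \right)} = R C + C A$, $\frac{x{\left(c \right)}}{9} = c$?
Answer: $18593$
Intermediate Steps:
$x{\left(c \right)} = 9 c$
$s{\left(C,A \right)} = 2 - 3 C - A C$ ($s{\left(C,A \right)} = 2 - \left(3 C + C A\right) = 2 - \left(3 C + A C\right) = 2 - 3 C - A C$)
$m{\left(y \right)} = 0$ ($m{\left(y \right)} = - \frac{\left(y - 1\right) 0}{2} = - \frac{\left(-1 + y\right) 0}{2} = \left(- \frac{1}{2}\right) 0 = 0$)
$z{\left(Z \right)} = 0$ ($z{\left(Z \right)} = 0^{2} = 0$)
$z{\left(-37 \right)} - \left(-17036 - 1557\right) = 0 - \left(-17036 - 1557\right) = 0 - -18593 = 0 + 18593 = 18593$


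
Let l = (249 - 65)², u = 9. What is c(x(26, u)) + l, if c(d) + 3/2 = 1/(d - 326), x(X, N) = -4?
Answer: 5585992/165 ≈ 33855.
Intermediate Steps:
l = 33856 (l = 184² = 33856)
c(d) = -3/2 + 1/(-326 + d) (c(d) = -3/2 + 1/(d - 326) = -3/2 + 1/(-326 + d))
c(x(26, u)) + l = (980 - 3*(-4))/(2*(-326 - 4)) + 33856 = (½)*(980 + 12)/(-330) + 33856 = (½)*(-1/330)*992 + 33856 = -248/165 + 33856 = 5585992/165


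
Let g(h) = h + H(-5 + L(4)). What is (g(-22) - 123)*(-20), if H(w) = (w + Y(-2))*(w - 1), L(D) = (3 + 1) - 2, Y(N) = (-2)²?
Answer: 2980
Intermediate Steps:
Y(N) = 4
L(D) = 2 (L(D) = 4 - 2 = 2)
H(w) = (-1 + w)*(4 + w) (H(w) = (w + 4)*(w - 1) = (4 + w)*(-1 + w) = (-1 + w)*(4 + w))
g(h) = -4 + h (g(h) = h + (-4 + (-5 + 2)² + 3*(-5 + 2)) = h + (-4 + (-3)² + 3*(-3)) = h + (-4 + 9 - 9) = h - 4 = -4 + h)
(g(-22) - 123)*(-20) = ((-4 - 22) - 123)*(-20) = (-26 - 123)*(-20) = -149*(-20) = 2980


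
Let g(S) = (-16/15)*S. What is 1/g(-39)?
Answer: 5/208 ≈ 0.024038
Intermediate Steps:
g(S) = -16*S/15 (g(S) = (-16*1/15)*S = -16*S/15)
1/g(-39) = 1/(-16/15*(-39)) = 1/(208/5) = 5/208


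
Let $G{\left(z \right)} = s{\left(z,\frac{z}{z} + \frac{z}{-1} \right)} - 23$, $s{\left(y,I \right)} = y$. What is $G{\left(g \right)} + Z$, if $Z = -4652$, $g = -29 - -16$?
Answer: $-4688$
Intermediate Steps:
$g = -13$ ($g = -29 + 16 = -13$)
$G{\left(z \right)} = -23 + z$ ($G{\left(z \right)} = z - 23 = -23 + z$)
$G{\left(g \right)} + Z = \left(-23 - 13\right) - 4652 = -36 - 4652 = -4688$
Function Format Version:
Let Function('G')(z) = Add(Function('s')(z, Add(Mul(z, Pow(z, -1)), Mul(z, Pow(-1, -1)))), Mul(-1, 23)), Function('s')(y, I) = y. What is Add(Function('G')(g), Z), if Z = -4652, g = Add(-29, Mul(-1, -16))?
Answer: -4688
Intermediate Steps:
g = -13 (g = Add(-29, 16) = -13)
Function('G')(z) = Add(-23, z) (Function('G')(z) = Add(z, Mul(-1, 23)) = Add(z, -23) = Add(-23, z))
Add(Function('G')(g), Z) = Add(Add(-23, -13), -4652) = Add(-36, -4652) = -4688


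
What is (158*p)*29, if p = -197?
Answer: -902654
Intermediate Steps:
(158*p)*29 = (158*(-197))*29 = -31126*29 = -902654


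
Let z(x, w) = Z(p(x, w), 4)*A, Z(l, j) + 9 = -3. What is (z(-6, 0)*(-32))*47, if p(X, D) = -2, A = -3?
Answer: -54144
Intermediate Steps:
Z(l, j) = -12 (Z(l, j) = -9 - 3 = -12)
z(x, w) = 36 (z(x, w) = -12*(-3) = 36)
(z(-6, 0)*(-32))*47 = (36*(-32))*47 = -1152*47 = -54144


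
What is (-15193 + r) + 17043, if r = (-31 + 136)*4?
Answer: 2270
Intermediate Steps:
r = 420 (r = 105*4 = 420)
(-15193 + r) + 17043 = (-15193 + 420) + 17043 = -14773 + 17043 = 2270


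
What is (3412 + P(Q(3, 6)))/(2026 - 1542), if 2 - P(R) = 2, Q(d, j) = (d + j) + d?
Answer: 853/121 ≈ 7.0496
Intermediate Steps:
Q(d, j) = j + 2*d
P(R) = 0 (P(R) = 2 - 1*2 = 2 - 2 = 0)
(3412 + P(Q(3, 6)))/(2026 - 1542) = (3412 + 0)/(2026 - 1542) = 3412/484 = 3412*(1/484) = 853/121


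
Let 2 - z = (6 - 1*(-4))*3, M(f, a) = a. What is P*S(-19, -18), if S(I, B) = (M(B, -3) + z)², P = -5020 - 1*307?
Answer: -5119247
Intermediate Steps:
z = -28 (z = 2 - (6 - 1*(-4))*3 = 2 - (6 + 4)*3 = 2 - 10*3 = 2 - 1*30 = 2 - 30 = -28)
P = -5327 (P = -5020 - 307 = -5327)
S(I, B) = 961 (S(I, B) = (-3 - 28)² = (-31)² = 961)
P*S(-19, -18) = -5327*961 = -5119247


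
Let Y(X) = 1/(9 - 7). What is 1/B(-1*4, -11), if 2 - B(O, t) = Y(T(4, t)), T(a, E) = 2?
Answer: ⅔ ≈ 0.66667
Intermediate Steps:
Y(X) = ½ (Y(X) = 1/2 = ½)
B(O, t) = 3/2 (B(O, t) = 2 - 1*½ = 2 - ½ = 3/2)
1/B(-1*4, -11) = 1/(3/2) = ⅔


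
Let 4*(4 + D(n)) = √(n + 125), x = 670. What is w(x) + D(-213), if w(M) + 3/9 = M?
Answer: 1997/3 + I*√22/2 ≈ 665.67 + 2.3452*I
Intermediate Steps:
D(n) = -4 + √(125 + n)/4 (D(n) = -4 + √(n + 125)/4 = -4 + √(125 + n)/4)
w(M) = -⅓ + M
w(x) + D(-213) = (-⅓ + 670) + (-4 + √(125 - 213)/4) = 2009/3 + (-4 + √(-88)/4) = 2009/3 + (-4 + (2*I*√22)/4) = 2009/3 + (-4 + I*√22/2) = 1997/3 + I*√22/2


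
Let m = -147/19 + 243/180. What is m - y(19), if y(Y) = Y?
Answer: -9647/380 ≈ -25.387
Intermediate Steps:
m = -2427/380 (m = -147*1/19 + 243*(1/180) = -147/19 + 27/20 = -2427/380 ≈ -6.3868)
m - y(19) = -2427/380 - 1*19 = -2427/380 - 19 = -9647/380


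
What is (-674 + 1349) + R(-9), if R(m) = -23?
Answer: 652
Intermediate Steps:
(-674 + 1349) + R(-9) = (-674 + 1349) - 23 = 675 - 23 = 652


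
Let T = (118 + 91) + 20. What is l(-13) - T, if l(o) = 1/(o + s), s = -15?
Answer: -6413/28 ≈ -229.04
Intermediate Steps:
l(o) = 1/(-15 + o) (l(o) = 1/(o - 15) = 1/(-15 + o))
T = 229 (T = 209 + 20 = 229)
l(-13) - T = 1/(-15 - 13) - 1*229 = 1/(-28) - 229 = -1/28 - 229 = -6413/28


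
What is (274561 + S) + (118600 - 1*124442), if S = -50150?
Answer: 218569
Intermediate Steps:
(274561 + S) + (118600 - 1*124442) = (274561 - 50150) + (118600 - 1*124442) = 224411 + (118600 - 124442) = 224411 - 5842 = 218569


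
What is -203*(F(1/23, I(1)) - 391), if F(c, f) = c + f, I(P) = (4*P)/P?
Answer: 1806700/23 ≈ 78552.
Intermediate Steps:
I(P) = 4
-203*(F(1/23, I(1)) - 391) = -203*((1/23 + 4) - 391) = -203*(93/23 - 391) = -203*(-8900/23) = 1806700/23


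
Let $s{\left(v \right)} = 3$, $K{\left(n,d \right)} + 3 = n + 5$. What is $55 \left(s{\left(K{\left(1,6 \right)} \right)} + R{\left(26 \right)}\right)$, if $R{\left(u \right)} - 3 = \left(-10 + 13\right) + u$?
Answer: $1925$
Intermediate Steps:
$K{\left(n,d \right)} = 2 + n$ ($K{\left(n,d \right)} = -3 + \left(n + 5\right) = -3 + \left(5 + n\right) = 2 + n$)
$R{\left(u \right)} = 6 + u$ ($R{\left(u \right)} = 3 + \left(\left(-10 + 13\right) + u\right) = 3 + \left(3 + u\right) = 6 + u$)
$55 \left(s{\left(K{\left(1,6 \right)} \right)} + R{\left(26 \right)}\right) = 55 \left(3 + \left(6 + 26\right)\right) = 55 \left(3 + 32\right) = 55 \cdot 35 = 1925$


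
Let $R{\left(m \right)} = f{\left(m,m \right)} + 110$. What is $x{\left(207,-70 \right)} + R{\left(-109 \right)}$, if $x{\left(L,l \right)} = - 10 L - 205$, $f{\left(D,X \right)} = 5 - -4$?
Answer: $-2156$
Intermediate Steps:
$f{\left(D,X \right)} = 9$ ($f{\left(D,X \right)} = 5 + 4 = 9$)
$R{\left(m \right)} = 119$ ($R{\left(m \right)} = 9 + 110 = 119$)
$x{\left(L,l \right)} = -205 - 10 L$
$x{\left(207,-70 \right)} + R{\left(-109 \right)} = \left(-205 - 2070\right) + 119 = -2275 + 119 = -2156$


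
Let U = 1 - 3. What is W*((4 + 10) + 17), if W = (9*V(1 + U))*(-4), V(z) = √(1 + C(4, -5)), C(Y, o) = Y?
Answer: -1116*√5 ≈ -2495.5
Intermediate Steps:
U = -2
V(z) = √5 (V(z) = √(1 + 4) = √5)
W = -36*√5 (W = (9*√5)*(-4) = -36*√5 ≈ -80.498)
W*((4 + 10) + 17) = (-36*√5)*((4 + 10) + 17) = (-36*√5)*(14 + 17) = -36*√5*31 = -1116*√5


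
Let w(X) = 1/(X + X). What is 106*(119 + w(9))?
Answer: 113579/9 ≈ 12620.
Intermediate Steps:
w(X) = 1/(2*X)
106*(119 + w(9)) = 106*(119 + (½)/9) = 106*(119 + (½)*(⅑)) = 106*(119 + 1/18) = 106*(2143/18) = 113579/9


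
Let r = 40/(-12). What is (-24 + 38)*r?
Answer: -140/3 ≈ -46.667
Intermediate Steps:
r = -10/3 (r = 40*(-1/12) = -10/3 ≈ -3.3333)
(-24 + 38)*r = (-24 + 38)*(-10/3) = 14*(-10/3) = -140/3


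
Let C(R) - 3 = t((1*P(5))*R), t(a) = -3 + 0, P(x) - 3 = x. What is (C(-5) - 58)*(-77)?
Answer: 4466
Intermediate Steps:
P(x) = 3 + x
t(a) = -3
C(R) = 0 (C(R) = 3 - 3 = 0)
(C(-5) - 58)*(-77) = (0 - 58)*(-77) = -58*(-77) = 4466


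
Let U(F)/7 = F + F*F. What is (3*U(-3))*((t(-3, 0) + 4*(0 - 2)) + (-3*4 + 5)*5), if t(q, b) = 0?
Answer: -5418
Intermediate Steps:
U(F) = 7*F + 7*F**2 (U(F) = 7*(F + F*F) = 7*(F + F**2) = 7*F + 7*F**2)
(3*U(-3))*((t(-3, 0) + 4*(0 - 2)) + (-3*4 + 5)*5) = (3*(7*(-3)*(1 - 3)))*((0 + 4*(0 - 2)) + (-3*4 + 5)*5) = (3*(7*(-3)*(-2)))*((0 + 4*(-2)) + (-12 + 5)*5) = (3*42)*((0 - 8) - 7*5) = 126*(-8 - 35) = 126*(-43) = -5418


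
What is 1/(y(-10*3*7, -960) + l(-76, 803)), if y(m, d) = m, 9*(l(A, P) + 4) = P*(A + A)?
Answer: -9/123982 ≈ -7.2591e-5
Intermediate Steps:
l(A, P) = -4 + 2*A*P/9 (l(A, P) = -4 + (P*(A + A))/9 = -4 + (P*(2*A))/9 = -4 + (2*A*P)/9 = -4 + 2*A*P/9)
1/(y(-10*3*7, -960) + l(-76, 803)) = 1/(-10*3*7 + (-4 + (2/9)*(-76)*803)) = 1/(-30*7 + (-4 - 122056/9)) = 1/(-210 - 122092/9) = 1/(-123982/9) = -9/123982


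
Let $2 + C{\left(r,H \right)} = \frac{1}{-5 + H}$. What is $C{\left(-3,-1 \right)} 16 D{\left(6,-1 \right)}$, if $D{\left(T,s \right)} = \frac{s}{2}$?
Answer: $\frac{52}{3} \approx 17.333$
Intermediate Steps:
$C{\left(r,H \right)} = -2 + \frac{1}{-5 + H}$
$D{\left(T,s \right)} = \frac{s}{2}$ ($D{\left(T,s \right)} = s \frac{1}{2} = \frac{s}{2}$)
$C{\left(-3,-1 \right)} 16 D{\left(6,-1 \right)} = \frac{11 - -2}{-5 - 1} \cdot 16 \cdot \frac{1}{2} \left(-1\right) = \frac{11 + 2}{-6} \cdot 16 \left(- \frac{1}{2}\right) = \left(- \frac{1}{6}\right) 13 \cdot 16 \left(- \frac{1}{2}\right) = \left(- \frac{13}{6}\right) 16 \left(- \frac{1}{2}\right) = \left(- \frac{104}{3}\right) \left(- \frac{1}{2}\right) = \frac{52}{3}$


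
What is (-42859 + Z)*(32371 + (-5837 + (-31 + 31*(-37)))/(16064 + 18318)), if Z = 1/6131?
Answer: -146227099961282648/105398021 ≈ -1.3874e+9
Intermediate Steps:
Z = 1/6131 ≈ 0.00016311
(-42859 + Z)*(32371 + (-5837 + (-31 + 31*(-37)))/(16064 + 18318)) = (-42859 + 1/6131)*(32371 + (-5837 + (-31 + 31*(-37)))/(16064 + 18318)) = -262768528*(32371 + (-5837 + (-31 - 1147))/34382)/6131 = -262768528*(32371 + (-5837 - 1178)*(1/34382))/6131 = -262768528*(32371 - 7015*1/34382)/6131 = -262768528*(32371 - 7015/34382)/6131 = -262768528/6131*1112972707/34382 = -146227099961282648/105398021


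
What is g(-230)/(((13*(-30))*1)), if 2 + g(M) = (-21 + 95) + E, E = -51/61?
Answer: -1447/7930 ≈ -0.18247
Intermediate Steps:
E = -51/61 (E = -51*1/61 = -51/61 ≈ -0.83607)
g(M) = 4341/61 (g(M) = -2 + ((-21 + 95) - 51/61) = -2 + (74 - 51/61) = -2 + 4463/61 = 4341/61)
g(-230)/(((13*(-30))*1)) = 4341/(61*(((13*(-30))*1))) = 4341/(61*((-390*1))) = (4341/61)/(-390) = (4341/61)*(-1/390) = -1447/7930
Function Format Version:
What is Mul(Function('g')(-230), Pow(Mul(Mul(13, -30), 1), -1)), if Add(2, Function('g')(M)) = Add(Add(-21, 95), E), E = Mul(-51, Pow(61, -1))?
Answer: Rational(-1447, 7930) ≈ -0.18247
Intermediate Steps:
E = Rational(-51, 61) (E = Mul(-51, Rational(1, 61)) = Rational(-51, 61) ≈ -0.83607)
Function('g')(M) = Rational(4341, 61) (Function('g')(M) = Add(-2, Add(Add(-21, 95), Rational(-51, 61))) = Add(-2, Add(74, Rational(-51, 61))) = Add(-2, Rational(4463, 61)) = Rational(4341, 61))
Mul(Function('g')(-230), Pow(Mul(Mul(13, -30), 1), -1)) = Mul(Rational(4341, 61), Pow(Mul(Mul(13, -30), 1), -1)) = Mul(Rational(4341, 61), Pow(Mul(-390, 1), -1)) = Mul(Rational(4341, 61), Pow(-390, -1)) = Mul(Rational(4341, 61), Rational(-1, 390)) = Rational(-1447, 7930)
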